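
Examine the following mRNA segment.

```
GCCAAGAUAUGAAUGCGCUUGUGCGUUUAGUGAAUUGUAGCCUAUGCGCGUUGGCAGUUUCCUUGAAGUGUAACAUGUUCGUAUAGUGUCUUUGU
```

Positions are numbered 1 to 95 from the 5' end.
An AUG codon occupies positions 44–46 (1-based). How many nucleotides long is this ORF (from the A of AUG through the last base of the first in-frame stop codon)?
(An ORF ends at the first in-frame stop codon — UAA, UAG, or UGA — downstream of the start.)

Codons from position 44: AUG (44–46), CGC (47–49), GUU (50–52), GGC (53–55), AGU (56–58), UUC (59–61), CUU (62–64), GAA (65–67), GUG (68–70), UAA (71–73).
UAA is the first in-frame stop; ORF spans 44–73, 30 nucleotides.

30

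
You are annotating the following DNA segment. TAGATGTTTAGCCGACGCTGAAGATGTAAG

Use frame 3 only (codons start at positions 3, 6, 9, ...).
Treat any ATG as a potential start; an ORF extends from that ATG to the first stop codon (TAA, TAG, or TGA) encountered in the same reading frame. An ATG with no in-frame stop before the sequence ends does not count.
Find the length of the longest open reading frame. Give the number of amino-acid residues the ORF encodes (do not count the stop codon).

Frame 3: GAT GTT TAG CCG ACG CTG AAG ATG TAA — ATG at 24, stop TAA at 27 → 6 nt.
Longest: frame 3, positions 24–29, 6 nt = 2 codons = 1 aa. → 1 amino acids.

1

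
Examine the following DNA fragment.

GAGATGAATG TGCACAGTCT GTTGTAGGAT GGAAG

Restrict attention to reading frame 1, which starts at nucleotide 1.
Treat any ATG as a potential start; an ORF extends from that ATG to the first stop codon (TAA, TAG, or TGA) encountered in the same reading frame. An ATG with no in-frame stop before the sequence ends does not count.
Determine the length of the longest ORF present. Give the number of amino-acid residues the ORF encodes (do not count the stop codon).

Frame 1: GAG ATG AAT GTG CAC AGT CTG TTG TAG GAT GGA — ATG at 4, stop TAG at 25 → 24 nt.
Longest: frame 1, positions 4–27, 24 nt = 8 codons = 7 aa. → 7 amino acids.

7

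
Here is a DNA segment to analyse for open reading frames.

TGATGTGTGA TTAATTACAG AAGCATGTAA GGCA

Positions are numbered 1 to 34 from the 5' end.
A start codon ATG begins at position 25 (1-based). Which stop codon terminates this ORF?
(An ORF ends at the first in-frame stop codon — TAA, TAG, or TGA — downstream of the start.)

Codons from position 25: ATG (25–27), TAA (28–30).
The first in-frame stop codon is TAA.

TAA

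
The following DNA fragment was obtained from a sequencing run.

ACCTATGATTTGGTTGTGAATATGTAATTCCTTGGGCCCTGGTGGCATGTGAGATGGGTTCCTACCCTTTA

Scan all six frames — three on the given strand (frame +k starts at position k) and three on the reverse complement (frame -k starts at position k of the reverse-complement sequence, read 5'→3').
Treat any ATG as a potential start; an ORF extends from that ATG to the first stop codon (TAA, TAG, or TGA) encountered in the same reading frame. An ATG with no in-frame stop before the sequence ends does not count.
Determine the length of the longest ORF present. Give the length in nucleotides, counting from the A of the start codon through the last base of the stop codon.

Reverse complement (5'→3'): TAAAGGGTAGGAACCCATCTCACATGCCACCAGGGCCCAAGGAATTACATATTCACAACCAAATCATAGGT
Frame +1: ACC TAT GAT TTG GTT GTG AAT ATG TAA TTC CTT GGG CCC TGG TGG CAT GTG AGA TGG GTT CCT ACC CTT — ATG at 22, stop TAA at 25 → 6 nt.
Frame +2: CCT ATG ATT TGG TTG TGA ATA TGT AAT TCC TTG GGC CCT GGT GGC ATG TGA GAT GGG TTC CTA CCC TTT — ATG at 5, stop TGA at 17 → 15 nt; ATG at 47, stop TGA at 50 → 6 nt.
Frame +3: CTA TGA TTT GGT TGT GAA TAT GTA ATT CCT TGG GCC CTG GTG GCA TGT GAG ATG GGT TCC TAC CCT TTA — no ATG→stop ORF.
Frame -1: TAA AGG GTA GGA ACC CAT CTC ACA TGC CAC CAG GGC CCA AGG AAT TAC ATA TTC ACA ACC AAA TCA TAG — no ATG→stop ORF.
Frame -2: AAA GGG TAG GAA CCC ATC TCA CAT GCC ACC AGG GCC CAA GGA ATT ACA TAT TCA CAA CCA AAT CAT AGG — no ATG→stop ORF.
Frame -3: AAG GGT AGG AAC CCA TCT CAC ATG CCA CCA GGG CCC AAG GAA TTA CAT ATT CAC AAC CAA ATC ATA GGT — no ATG→stop ORF.
Longest: frame +2, positions 5–19, 15 nt = 5 codons = 4 aa. → 15 nucleotides.

15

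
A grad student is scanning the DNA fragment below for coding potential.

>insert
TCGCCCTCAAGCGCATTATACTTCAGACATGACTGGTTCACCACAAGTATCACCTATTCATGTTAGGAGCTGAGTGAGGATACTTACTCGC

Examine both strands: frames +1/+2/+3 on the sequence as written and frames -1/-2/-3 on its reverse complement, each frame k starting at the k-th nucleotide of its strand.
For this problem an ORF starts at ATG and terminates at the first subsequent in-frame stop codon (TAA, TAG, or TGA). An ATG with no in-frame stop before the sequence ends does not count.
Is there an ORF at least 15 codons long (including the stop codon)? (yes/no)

yes

Reverse complement (5'→3'): GCGAGTAAGTATCCTCACTCAGCTCCTAACATGAATAGGTGATACTTGTGGTGAACCAGTCATGTCTGAAGTATAATGCGCTTGAGGGCGA
Frame +1: TCG CCC TCA AGC GCA TTA TAC TTC AGA CAT GAC TGG TTC ACC ACA AGT ATC ACC TAT TCA TGT TAG GAG CTG AGT GAG GAT ACT TAC TCG — no ATG→stop ORF.
Frame +2: CGC CCT CAA GCG CAT TAT ACT TCA GAC ATG ACT GGT TCA CCA CAA GTA TCA CCT ATT CAT GTT AGG AGC TGA GTG AGG ATA CTT ACT CGC — ATG at 29, stop TGA at 71 → 45 nt.
Frame +3: GCC CTC AAG CGC ATT ATA CTT CAG ACA TGA CTG GTT CAC CAC AAG TAT CAC CTA TTC ATG TTA GGA GCT GAG TGA GGA TAC TTA CTC — ATG at 60, stop TGA at 75 → 18 nt.
Frame -1: GCG AGT AAG TAT CCT CAC TCA GCT CCT AAC ATG AAT AGG TGA TAC TTG TGG TGA ACC AGT CAT GTC TGA AGT ATA ATG CGC TTG AGG GCG — ATG at 31, stop TGA at 40 → 12 nt.
Frame -2: CGA GTA AGT ATC CTC ACT CAG CTC CTA ACA TGA ATA GGT GAT ACT TGT GGT GAA CCA GTC ATG TCT GAA GTA TAA TGC GCT TGA GGG CGA — ATG at 62, stop TAA at 74 → 15 nt.
Frame -3: GAG TAA GTA TCC TCA CTC AGC TCC TAA CAT GAA TAG GTG ATA CTT GTG GTG AAC CAG TCA TGT CTG AAG TAT AAT GCG CTT GAG GGC — no ATG→stop ORF.
Frame +2 has an ORF of 15 codons (positions 29–73) ≥ 15, so yes.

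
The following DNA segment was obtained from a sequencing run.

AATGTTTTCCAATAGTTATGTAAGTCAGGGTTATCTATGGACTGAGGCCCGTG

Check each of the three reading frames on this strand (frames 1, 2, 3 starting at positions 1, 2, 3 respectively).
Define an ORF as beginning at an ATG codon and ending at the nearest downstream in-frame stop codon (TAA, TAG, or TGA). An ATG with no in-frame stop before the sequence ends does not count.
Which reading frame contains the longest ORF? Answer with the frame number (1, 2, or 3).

1

Frame 1: AAT GTT TTC CAA TAG TTA TGT AAG TCA GGG TTA TCT ATG GAC TGA GGC CCG — ATG at 37, stop TGA at 43 → 9 nt.
Frame 2: ATG TTT TCC AAT AGT TAT GTA AGT CAG GGT TAT CTA TGG ACT GAG GCC CGT — no ATG→stop ORF.
Frame 3: TGT TTT CCA ATA GTT ATG TAA GTC AGG GTT ATC TAT GGA CTG AGG CCC GTG — ATG at 18, stop TAA at 21 → 6 nt.
Longest ORF is 9 nt in frame 1 (positions 37–45).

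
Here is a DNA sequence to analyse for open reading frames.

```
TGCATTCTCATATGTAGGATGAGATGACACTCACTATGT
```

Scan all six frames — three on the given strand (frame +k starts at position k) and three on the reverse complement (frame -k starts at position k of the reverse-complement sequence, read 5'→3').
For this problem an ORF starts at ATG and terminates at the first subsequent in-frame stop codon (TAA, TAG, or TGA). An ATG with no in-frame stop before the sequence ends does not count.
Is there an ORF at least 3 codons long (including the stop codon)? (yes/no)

Reverse complement (5'→3'): ACATAGTGAGTGTCATCTCATCCTACATATGAGAATGCA
Frame +1: TGC ATT CTC ATA TGT AGG ATG AGA TGA CAC TCA CTA TGT — ATG at 19, stop TGA at 25 → 9 nt.
Frame +2: GCA TTC TCA TAT GTA GGA TGA GAT GAC ACT CAC TAT — no ATG→stop ORF.
Frame +3: CAT TCT CAT ATG TAG GAT GAG ATG ACA CTC ACT ATG — ATG at 12, stop TAG at 15 → 6 nt.
Frame -1: ACA TAG TGA GTG TCA TCT CAT CCT ACA TAT GAG AAT GCA — no ATG→stop ORF.
Frame -2: CAT AGT GAG TGT CAT CTC ATC CTA CAT ATG AGA ATG — no ATG→stop ORF.
Frame -3: ATA GTG AGT GTC ATC TCA TCC TAC ATA TGA GAA TGC — no ATG→stop ORF.
Frame +1 has an ORF of 3 codons (positions 19–27) ≥ 3, so yes.

yes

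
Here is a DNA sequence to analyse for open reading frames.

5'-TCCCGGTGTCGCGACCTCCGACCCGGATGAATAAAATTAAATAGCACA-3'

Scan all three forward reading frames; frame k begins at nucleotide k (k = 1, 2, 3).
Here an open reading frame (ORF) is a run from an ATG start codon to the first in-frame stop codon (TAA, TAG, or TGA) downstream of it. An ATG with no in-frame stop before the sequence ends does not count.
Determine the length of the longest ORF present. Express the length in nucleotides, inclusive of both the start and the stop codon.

Frame 1: TCC CGG TGT CGC GAC CTC CGA CCC GGA TGA ATA AAA TTA AAT AGC ACA — no ATG→stop ORF.
Frame 2: CCC GGT GTC GCG ACC TCC GAC CCG GAT GAA TAA AAT TAA ATA GCA — no ATG→stop ORF.
Frame 3: CCG GTG TCG CGA CCT CCG ACC CGG ATG AAT AAA ATT AAA TAG CAC — ATG at 27, stop TAG at 42 → 18 nt.
Longest: frame 3, positions 27–44, 18 nt = 6 codons = 5 aa. → 18 nucleotides.

18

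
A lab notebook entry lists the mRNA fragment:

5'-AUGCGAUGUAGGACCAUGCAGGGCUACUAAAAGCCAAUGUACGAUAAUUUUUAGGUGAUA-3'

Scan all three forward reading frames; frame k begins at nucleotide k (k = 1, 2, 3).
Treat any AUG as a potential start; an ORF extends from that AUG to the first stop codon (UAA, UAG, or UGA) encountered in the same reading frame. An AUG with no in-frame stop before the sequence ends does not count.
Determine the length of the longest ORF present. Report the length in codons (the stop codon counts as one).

10

Frame 1: AUG CGA UGU AGG ACC AUG CAG GGC UAC UAA AAG CCA AUG UAC GAU AAU UUU UAG GUG AUA — AUG at 1, stop UAA at 28 → 30 nt; AUG at 16, stop UAA at 28 → 15 nt; AUG at 37, stop UAG at 52 → 18 nt.
Frame 2: UGC GAU GUA GGA CCA UGC AGG GCU ACU AAA AGC CAA UGU ACG AUA AUU UUU AGG UGA — no AUG→stop ORF.
Frame 3: GCG AUG UAG GAC CAU GCA GGG CUA CUA AAA GCC AAU GUA CGA UAA UUU UUA GGU GAU — AUG at 6, stop UAG at 9 → 6 nt.
Longest: frame 1, positions 1–30, 30 nt = 10 codons = 9 aa. → 10 codons.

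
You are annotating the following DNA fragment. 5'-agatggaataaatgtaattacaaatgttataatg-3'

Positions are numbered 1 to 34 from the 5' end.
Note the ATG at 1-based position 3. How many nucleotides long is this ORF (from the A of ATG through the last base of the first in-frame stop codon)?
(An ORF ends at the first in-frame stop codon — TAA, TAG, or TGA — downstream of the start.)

9

Codons from position 3: ATG (3–5), GAA (6–8), TAA (9–11).
TAA is the first in-frame stop; ORF spans 3–11, 9 nucleotides.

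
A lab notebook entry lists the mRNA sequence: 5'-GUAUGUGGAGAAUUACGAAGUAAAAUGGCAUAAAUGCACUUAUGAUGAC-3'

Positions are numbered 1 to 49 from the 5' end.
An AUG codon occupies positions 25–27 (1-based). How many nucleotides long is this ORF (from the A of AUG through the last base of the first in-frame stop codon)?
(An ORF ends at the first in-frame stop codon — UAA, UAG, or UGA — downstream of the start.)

9

Codons from position 25: AUG (25–27), GCA (28–30), UAA (31–33).
UAA is the first in-frame stop; ORF spans 25–33, 9 nucleotides.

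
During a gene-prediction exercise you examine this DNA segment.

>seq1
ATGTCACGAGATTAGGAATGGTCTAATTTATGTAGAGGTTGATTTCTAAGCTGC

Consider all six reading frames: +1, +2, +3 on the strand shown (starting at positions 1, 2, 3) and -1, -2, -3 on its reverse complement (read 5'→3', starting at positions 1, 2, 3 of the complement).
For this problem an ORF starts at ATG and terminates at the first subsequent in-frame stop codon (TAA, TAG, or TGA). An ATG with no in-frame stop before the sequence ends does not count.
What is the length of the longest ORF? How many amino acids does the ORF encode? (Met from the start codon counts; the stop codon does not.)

4

Reverse complement (5'→3'): GCAGCTTAGAAATCAACCTCTACATAAATTAGACCATTCCTAATCTCGTGACAT
Frame +1: ATG TCA CGA GAT TAG GAA TGG TCT AAT TTA TGT AGA GGT TGA TTT CTA AGC TGC — ATG at 1, stop TAG at 13 → 15 nt.
Frame +2: TGT CAC GAG ATT AGG AAT GGT CTA ATT TAT GTA GAG GTT GAT TTC TAA GCT — no ATG→stop ORF.
Frame +3: GTC ACG AGA TTA GGA ATG GTC TAA TTT ATG TAG AGG TTG ATT TCT AAG CTG — ATG at 18, stop TAA at 24 → 9 nt; ATG at 30, stop TAG at 33 → 6 nt.
Frame -1: GCA GCT TAG AAA TCA ACC TCT ACA TAA ATT AGA CCA TTC CTA ATC TCG TGA CAT — no ATG→stop ORF.
Frame -2: CAG CTT AGA AAT CAA CCT CTA CAT AAA TTA GAC CAT TCC TAA TCT CGT GAC — no ATG→stop ORF.
Frame -3: AGC TTA GAA ATC AAC CTC TAC ATA AAT TAG ACC ATT CCT AAT CTC GTG ACA — no ATG→stop ORF.
Longest: frame +1, positions 1–15, 15 nt = 5 codons = 4 aa. → 4 amino acids.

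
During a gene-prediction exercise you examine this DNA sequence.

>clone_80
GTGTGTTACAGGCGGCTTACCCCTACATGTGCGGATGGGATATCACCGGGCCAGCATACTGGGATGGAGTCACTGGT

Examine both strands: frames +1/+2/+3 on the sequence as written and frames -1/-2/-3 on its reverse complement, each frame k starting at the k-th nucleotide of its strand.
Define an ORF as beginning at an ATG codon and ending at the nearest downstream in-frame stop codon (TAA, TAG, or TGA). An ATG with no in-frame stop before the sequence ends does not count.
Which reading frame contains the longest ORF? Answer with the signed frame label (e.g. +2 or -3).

-3

Reverse complement (5'→3'): ACCAGTGACTCCATCCCAGTATGCTGGCCCGGTGATATCCCATCCGCACATGTAGGGGTAAGCCGCCTGTAACACAC
Frame +1: GTG TGT TAC AGG CGG CTT ACC CCT ACA TGT GCG GAT GGG ATA TCA CCG GGC CAG CAT ACT GGG ATG GAG TCA CTG — no ATG→stop ORF.
Frame +2: TGT GTT ACA GGC GGC TTA CCC CTA CAT GTG CGG ATG GGA TAT CAC CGG GCC AGC ATA CTG GGA TGG AGT CAC TGG — no ATG→stop ORF.
Frame +3: GTG TTA CAG GCG GCT TAC CCC TAC ATG TGC GGA TGG GAT ATC ACC GGG CCA GCA TAC TGG GAT GGA GTC ACT GGT — no ATG→stop ORF.
Frame -1: ACC AGT GAC TCC ATC CCA GTA TGC TGG CCC GGT GAT ATC CCA TCC GCA CAT GTA GGG GTA AGC CGC CTG TAA CAC — no ATG→stop ORF.
Frame -2: CCA GTG ACT CCA TCC CAG TAT GCT GGC CCG GTG ATA TCC CAT CCG CAC ATG TAG GGG TAA GCC GCC TGT AAC ACA — ATG at 50, stop TAG at 53 → 6 nt.
Frame -3: CAG TGA CTC CAT CCC AGT ATG CTG GCC CGG TGA TAT CCC ATC CGC ACA TGT AGG GGT AAG CCG CCT GTA ACA CAC — ATG at 21, stop TGA at 33 → 15 nt.
Longest ORF is 15 nt in frame -3 (positions 21–35).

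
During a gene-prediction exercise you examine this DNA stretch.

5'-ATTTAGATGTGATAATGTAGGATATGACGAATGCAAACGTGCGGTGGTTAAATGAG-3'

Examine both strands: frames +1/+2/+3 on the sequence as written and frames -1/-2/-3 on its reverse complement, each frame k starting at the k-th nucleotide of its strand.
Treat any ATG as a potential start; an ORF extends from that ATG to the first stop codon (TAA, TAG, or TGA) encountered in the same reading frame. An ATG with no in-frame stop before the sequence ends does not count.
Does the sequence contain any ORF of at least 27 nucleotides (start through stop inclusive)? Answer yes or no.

no

Reverse complement (5'→3'): CTCATTTAACCACCGCACGTTTGCATTCGTCATATCCTACATTATCACATCTAAAT
Frame +1: ATT TAG ATG TGA TAA TGT AGG ATA TGA CGA ATG CAA ACG TGC GGT GGT TAA ATG — ATG at 7, stop TGA at 10 → 6 nt; ATG at 31, stop TAA at 49 → 21 nt.
Frame +2: TTT AGA TGT GAT AAT GTA GGA TAT GAC GAA TGC AAA CGT GCG GTG GTT AAA TGA — no ATG→stop ORF.
Frame +3: TTA GAT GTG ATA ATG TAG GAT ATG ACG AAT GCA AAC GTG CGG TGG TTA AAT GAG — ATG at 15, stop TAG at 18 → 6 nt.
Frame -1: CTC ATT TAA CCA CCG CAC GTT TGC ATT CGT CAT ATC CTA CAT TAT CAC ATC TAA — no ATG→stop ORF.
Frame -2: TCA TTT AAC CAC CGC ACG TTT GCA TTC GTC ATA TCC TAC ATT ATC ACA TCT AAA — no ATG→stop ORF.
Frame -3: CAT TTA ACC ACC GCA CGT TTG CAT TCG TCA TAT CCT ACA TTA TCA CAT CTA AAT — no ATG→stop ORF.
Largest ORF found is 21 nucleotides < 27, so no.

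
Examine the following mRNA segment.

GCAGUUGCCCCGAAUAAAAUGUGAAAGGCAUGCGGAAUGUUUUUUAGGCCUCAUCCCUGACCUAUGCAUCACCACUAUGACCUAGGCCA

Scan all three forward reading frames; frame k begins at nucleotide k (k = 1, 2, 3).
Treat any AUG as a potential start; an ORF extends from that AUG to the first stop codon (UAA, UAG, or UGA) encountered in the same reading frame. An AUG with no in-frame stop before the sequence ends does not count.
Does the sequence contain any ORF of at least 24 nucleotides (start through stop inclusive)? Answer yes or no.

yes

Frame 1: GCA GUU GCC CCG AAU AAA AUG UGA AAG GCA UGC GGA AUG UUU UUU AGG CCU CAU CCC UGA CCU AUG CAU CAC CAC UAU GAC CUA GGC — AUG at 19, stop UGA at 22 → 6 nt; AUG at 37, stop UGA at 58 → 24 nt.
Frame 2: CAG UUG CCC CGA AUA AAA UGU GAA AGG CAU GCG GAA UGU UUU UUA GGC CUC AUC CCU GAC CUA UGC AUC ACC ACU AUG ACC UAG GCC — AUG at 77, stop UAG at 83 → 9 nt.
Frame 3: AGU UGC CCC GAA UAA AAU GUG AAA GGC AUG CGG AAU GUU UUU UAG GCC UCA UCC CUG ACC UAU GCA UCA CCA CUA UGA CCU AGG CCA — AUG at 30, stop UAG at 45 → 18 nt.
Frame 1 has an ORF of 24 nucleotides (positions 37–60) ≥ 24, so yes.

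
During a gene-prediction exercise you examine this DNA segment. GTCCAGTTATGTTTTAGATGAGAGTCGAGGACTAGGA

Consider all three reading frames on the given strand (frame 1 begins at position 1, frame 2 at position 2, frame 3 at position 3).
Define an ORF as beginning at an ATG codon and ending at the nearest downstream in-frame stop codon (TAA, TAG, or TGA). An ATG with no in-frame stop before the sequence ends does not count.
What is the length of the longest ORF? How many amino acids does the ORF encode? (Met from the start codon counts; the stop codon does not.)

Frame 1: GTC CAG TTA TGT TTT AGA TGA GAG TCG AGG ACT AGG — no ATG→stop ORF.
Frame 2: TCC AGT TAT GTT TTA GAT GAG AGT CGA GGA CTA GGA — no ATG→stop ORF.
Frame 3: CCA GTT ATG TTT TAG ATG AGA GTC GAG GAC TAG — ATG at 9, stop TAG at 15 → 9 nt; ATG at 18, stop TAG at 33 → 18 nt.
Longest: frame 3, positions 18–35, 18 nt = 6 codons = 5 aa. → 5 amino acids.

5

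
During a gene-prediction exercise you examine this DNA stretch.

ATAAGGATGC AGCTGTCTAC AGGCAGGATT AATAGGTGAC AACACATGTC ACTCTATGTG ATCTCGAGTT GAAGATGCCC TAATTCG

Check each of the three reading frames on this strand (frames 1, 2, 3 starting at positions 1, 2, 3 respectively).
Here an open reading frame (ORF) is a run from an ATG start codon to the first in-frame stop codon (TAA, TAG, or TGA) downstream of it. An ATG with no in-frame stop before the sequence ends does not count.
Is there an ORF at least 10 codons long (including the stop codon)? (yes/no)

Frame 1: ATA AGG ATG CAG CTG TCT ACA GGC AGG ATT AAT AGG TGA CAA CAC ATG TCA CTC TAT GTG ATC TCG AGT TGA AGA TGC CCT AAT TCG — ATG at 7, stop TGA at 37 → 33 nt; ATG at 46, stop TGA at 70 → 27 nt.
Frame 2: TAA GGA TGC AGC TGT CTA CAG GCA GGA TTA ATA GGT GAC AAC ACA TGT CAC TCT ATG TGA TCT CGA GTT GAA GAT GCC CTA ATT — ATG at 56, stop TGA at 59 → 6 nt.
Frame 3: AAG GAT GCA GCT GTC TAC AGG CAG GAT TAA TAG GTG ACA ACA CAT GTC ACT CTA TGT GAT CTC GAG TTG AAG ATG CCC TAA TTC — ATG at 75, stop TAA at 81 → 9 nt.
Frame 1 has an ORF of 11 codons (positions 7–39) ≥ 10, so yes.

yes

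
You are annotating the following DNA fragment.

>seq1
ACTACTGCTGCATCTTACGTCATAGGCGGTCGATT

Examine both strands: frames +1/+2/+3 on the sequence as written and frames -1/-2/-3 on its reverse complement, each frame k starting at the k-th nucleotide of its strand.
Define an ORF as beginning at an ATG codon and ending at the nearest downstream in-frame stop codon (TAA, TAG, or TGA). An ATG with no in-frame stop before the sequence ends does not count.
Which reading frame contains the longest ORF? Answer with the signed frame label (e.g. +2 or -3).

Reverse complement (5'→3'): AATCGACCGCCTATGACGTAAGATGCAGCAGTAGT
Frame +1: ACT ACT GCT GCA TCT TAC GTC ATA GGC GGT CGA — no ATG→stop ORF.
Frame +2: CTA CTG CTG CAT CTT ACG TCA TAG GCG GTC GAT — no ATG→stop ORF.
Frame +3: TAC TGC TGC ATC TTA CGT CAT AGG CGG TCG ATT — no ATG→stop ORF.
Frame -1: AAT CGA CCG CCT ATG ACG TAA GAT GCA GCA GTA — ATG at 13, stop TAA at 19 → 9 nt.
Frame -2: ATC GAC CGC CTA TGA CGT AAG ATG CAG CAG TAG — ATG at 23, stop TAG at 32 → 12 nt.
Frame -3: TCG ACC GCC TAT GAC GTA AGA TGC AGC AGT AGT — no ATG→stop ORF.
Longest ORF is 12 nt in frame -2 (positions 23–34).

-2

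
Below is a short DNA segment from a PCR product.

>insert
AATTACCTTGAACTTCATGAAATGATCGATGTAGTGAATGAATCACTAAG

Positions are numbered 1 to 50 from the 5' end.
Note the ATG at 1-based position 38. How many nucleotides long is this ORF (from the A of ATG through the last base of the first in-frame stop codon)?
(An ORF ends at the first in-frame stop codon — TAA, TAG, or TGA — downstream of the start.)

12

Codons from position 38: ATG (38–40), AAT (41–43), CAC (44–46), TAA (47–49).
TAA is the first in-frame stop; ORF spans 38–49, 12 nucleotides.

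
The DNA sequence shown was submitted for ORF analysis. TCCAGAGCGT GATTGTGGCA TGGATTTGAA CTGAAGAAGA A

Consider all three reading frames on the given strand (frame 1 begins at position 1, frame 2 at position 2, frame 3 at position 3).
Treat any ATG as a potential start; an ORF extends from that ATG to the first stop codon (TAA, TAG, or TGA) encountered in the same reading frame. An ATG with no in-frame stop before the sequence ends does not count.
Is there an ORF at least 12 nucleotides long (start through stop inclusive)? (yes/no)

yes

Frame 1: TCC AGA GCG TGA TTG TGG CAT GGA TTT GAA CTG AAG AAG — no ATG→stop ORF.
Frame 2: CCA GAG CGT GAT TGT GGC ATG GAT TTG AAC TGA AGA AGA — ATG at 20, stop TGA at 32 → 15 nt.
Frame 3: CAG AGC GTG ATT GTG GCA TGG ATT TGA ACT GAA GAA GAA — no ATG→stop ORF.
Frame 2 has an ORF of 15 nucleotides (positions 20–34) ≥ 12, so yes.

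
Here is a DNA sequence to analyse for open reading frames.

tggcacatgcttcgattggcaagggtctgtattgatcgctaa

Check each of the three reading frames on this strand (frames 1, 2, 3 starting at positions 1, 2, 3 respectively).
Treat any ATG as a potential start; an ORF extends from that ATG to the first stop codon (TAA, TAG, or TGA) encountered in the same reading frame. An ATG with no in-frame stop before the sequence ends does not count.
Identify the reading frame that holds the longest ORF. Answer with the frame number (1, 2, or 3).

Frame 1: TGG CAC ATG CTT CGA TTG GCA AGG GTC TGT ATT GAT CGC TAA — ATG at 7, stop TAA at 40 → 36 nt.
Frame 2: GGC ACA TGC TTC GAT TGG CAA GGG TCT GTA TTG ATC GCT — no ATG→stop ORF.
Frame 3: GCA CAT GCT TCG ATT GGC AAG GGT CTG TAT TGA TCG CTA — no ATG→stop ORF.
Longest ORF is 36 nt in frame 1 (positions 7–42).

1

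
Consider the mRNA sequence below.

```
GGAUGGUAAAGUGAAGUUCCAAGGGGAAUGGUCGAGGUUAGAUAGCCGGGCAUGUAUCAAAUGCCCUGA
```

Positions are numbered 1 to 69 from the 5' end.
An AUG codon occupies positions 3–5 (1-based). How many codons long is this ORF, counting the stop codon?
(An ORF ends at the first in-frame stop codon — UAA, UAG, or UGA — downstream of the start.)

4

Codons from position 3: AUG (3–5), GUA (6–8), AAG (9–11), UGA (12–14).
UGA is the first in-frame stop; that's 4 codons including the stop.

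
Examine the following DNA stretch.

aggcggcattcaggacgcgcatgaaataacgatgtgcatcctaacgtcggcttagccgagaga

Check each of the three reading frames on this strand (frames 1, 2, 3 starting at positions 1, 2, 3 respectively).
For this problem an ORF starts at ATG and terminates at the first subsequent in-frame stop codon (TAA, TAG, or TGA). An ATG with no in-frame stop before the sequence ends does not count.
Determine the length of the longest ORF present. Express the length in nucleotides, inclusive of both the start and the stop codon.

Frame 1: AGG CGG CAT TCA GGA CGC GCA TGA AAT AAC GAT GTG CAT CCT AAC GTC GGC TTA GCC GAG AGA — no ATG→stop ORF.
Frame 2: GGC GGC ATT CAG GAC GCG CAT GAA ATA ACG ATG TGC ATC CTA ACG TCG GCT TAG CCG AGA — ATG at 32, stop TAG at 53 → 24 nt.
Frame 3: GCG GCA TTC AGG ACG CGC ATG AAA TAA CGA TGT GCA TCC TAA CGT CGG CTT AGC CGA GAG — ATG at 21, stop TAA at 27 → 9 nt.
Longest: frame 2, positions 32–55, 24 nt = 8 codons = 7 aa. → 24 nucleotides.

24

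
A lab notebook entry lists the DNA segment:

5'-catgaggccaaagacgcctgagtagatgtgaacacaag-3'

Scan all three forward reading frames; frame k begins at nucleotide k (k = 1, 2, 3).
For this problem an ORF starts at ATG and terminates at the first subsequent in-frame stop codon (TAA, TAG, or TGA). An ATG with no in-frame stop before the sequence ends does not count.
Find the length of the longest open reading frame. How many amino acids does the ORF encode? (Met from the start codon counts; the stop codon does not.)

7

Frame 1: CAT GAG GCC AAA GAC GCC TGA GTA GAT GTG AAC ACA — no ATG→stop ORF.
Frame 2: ATG AGG CCA AAG ACG CCT GAG TAG ATG TGA ACA CAA — ATG at 2, stop TAG at 23 → 24 nt; ATG at 26, stop TGA at 29 → 6 nt.
Frame 3: TGA GGC CAA AGA CGC CTG AGT AGA TGT GAA CAC AAG — no ATG→stop ORF.
Longest: frame 2, positions 2–25, 24 nt = 8 codons = 7 aa. → 7 amino acids.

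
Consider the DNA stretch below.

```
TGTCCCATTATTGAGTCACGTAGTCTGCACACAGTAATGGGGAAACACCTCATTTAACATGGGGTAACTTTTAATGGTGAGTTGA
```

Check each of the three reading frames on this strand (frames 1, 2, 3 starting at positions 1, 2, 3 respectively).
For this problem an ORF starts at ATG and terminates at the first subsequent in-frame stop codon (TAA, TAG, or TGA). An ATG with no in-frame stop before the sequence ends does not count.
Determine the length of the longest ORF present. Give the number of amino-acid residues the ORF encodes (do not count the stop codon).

Frame 1: TGT CCC ATT ATT GAG TCA CGT AGT CTG CAC ACA GTA ATG GGG AAA CAC CTC ATT TAA CAT GGG GTA ACT TTT AAT GGT GAG TTG — ATG at 37, stop TAA at 55 → 21 nt.
Frame 2: GTC CCA TTA TTG AGT CAC GTA GTC TGC ACA CAG TAA TGG GGA AAC ACC TCA TTT AAC ATG GGG TAA CTT TTA ATG GTG AGT TGA — ATG at 59, stop TAA at 65 → 9 nt; ATG at 74, stop TGA at 83 → 12 nt.
Frame 3: TCC CAT TAT TGA GTC ACG TAG TCT GCA CAC AGT AAT GGG GAA ACA CCT CAT TTA ACA TGG GGT AAC TTT TAA TGG TGA GTT — no ATG→stop ORF.
Longest: frame 1, positions 37–57, 21 nt = 7 codons = 6 aa. → 6 amino acids.

6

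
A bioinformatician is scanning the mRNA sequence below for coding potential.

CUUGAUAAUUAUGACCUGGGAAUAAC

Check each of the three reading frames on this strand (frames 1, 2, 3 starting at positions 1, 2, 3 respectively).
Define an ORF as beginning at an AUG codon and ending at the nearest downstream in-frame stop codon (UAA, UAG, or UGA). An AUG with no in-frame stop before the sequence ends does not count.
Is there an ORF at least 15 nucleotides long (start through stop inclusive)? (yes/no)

Frame 1: CUU GAU AAU UAU GAC CUG GGA AUA — no AUG→stop ORF.
Frame 2: UUG AUA AUU AUG ACC UGG GAA UAA — AUG at 11, stop UAA at 23 → 15 nt.
Frame 3: UGA UAA UUA UGA CCU GGG AAU AAC — no AUG→stop ORF.
Frame 2 has an ORF of 15 nucleotides (positions 11–25) ≥ 15, so yes.

yes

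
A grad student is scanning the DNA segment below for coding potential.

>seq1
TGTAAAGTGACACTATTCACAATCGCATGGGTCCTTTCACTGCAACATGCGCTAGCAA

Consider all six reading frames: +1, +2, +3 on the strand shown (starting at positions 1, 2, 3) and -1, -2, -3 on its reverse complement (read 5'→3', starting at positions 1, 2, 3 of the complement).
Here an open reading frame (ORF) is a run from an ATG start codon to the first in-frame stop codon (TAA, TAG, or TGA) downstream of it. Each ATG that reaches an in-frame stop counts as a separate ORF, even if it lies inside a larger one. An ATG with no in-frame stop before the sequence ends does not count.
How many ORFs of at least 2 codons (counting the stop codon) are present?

3

Reverse complement (5'→3'): TTGCTAGCGCATGTTGCAGTGAAAGGACCCATGCGATTGTGAATAGTGTCACTTTACA
Frame +1: TGT AAA GTG ACA CTA TTC ACA ATC GCA TGG GTC CTT TCA CTG CAA CAT GCG CTA GCA — no ATG→stop ORF.
Frame +2: GTA AAG TGA CAC TAT TCA CAA TCG CAT GGG TCC TTT CAC TGC AAC ATG CGC TAG CAA — ATG at 47, stop TAG at 53 → 9 nt.
Frame +3: TAA AGT GAC ACT ATT CAC AAT CGC ATG GGT CCT TTC ACT GCA ACA TGC GCT AGC — no ATG→stop ORF.
Frame -1: TTG CTA GCG CAT GTT GCA GTG AAA GGA CCC ATG CGA TTG TGA ATA GTG TCA CTT TAC — ATG at 31, stop TGA at 40 → 12 nt.
Frame -2: TGC TAG CGC ATG TTG CAG TGA AAG GAC CCA TGC GAT TGT GAA TAG TGT CAC TTT ACA — ATG at 11, stop TGA at 20 → 12 nt.
Frame -3: GCT AGC GCA TGT TGC AGT GAA AGG ACC CAT GCG ATT GTG AAT AGT GTC ACT TTA — no ATG→stop ORF.
ORFs ≥ 2 codons: frame +2 47–55 (3 codons), frame -1 31–42 (4 codons), frame -2 11–22 (4 codons). Count = 3.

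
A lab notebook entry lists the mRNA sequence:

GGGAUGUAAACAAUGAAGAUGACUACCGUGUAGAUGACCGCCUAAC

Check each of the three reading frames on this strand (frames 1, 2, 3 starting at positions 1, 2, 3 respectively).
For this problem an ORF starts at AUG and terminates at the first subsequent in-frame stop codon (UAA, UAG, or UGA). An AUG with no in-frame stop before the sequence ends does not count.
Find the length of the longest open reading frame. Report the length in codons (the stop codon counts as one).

Frame 1: GGG AUG UAA ACA AUG AAG AUG ACU ACC GUG UAG AUG ACC GCC UAA — AUG at 4, stop UAA at 7 → 6 nt; AUG at 13, stop UAG at 31 → 21 nt; AUG at 19, stop UAG at 31 → 15 nt; AUG at 34, stop UAA at 43 → 12 nt.
Frame 2: GGA UGU AAA CAA UGA AGA UGA CUA CCG UGU AGA UGA CCG CCU AAC — no AUG→stop ORF.
Frame 3: GAU GUA AAC AAU GAA GAU GAC UAC CGU GUA GAU GAC CGC CUA — no AUG→stop ORF.
Longest: frame 1, positions 13–33, 21 nt = 7 codons = 6 aa. → 7 codons.

7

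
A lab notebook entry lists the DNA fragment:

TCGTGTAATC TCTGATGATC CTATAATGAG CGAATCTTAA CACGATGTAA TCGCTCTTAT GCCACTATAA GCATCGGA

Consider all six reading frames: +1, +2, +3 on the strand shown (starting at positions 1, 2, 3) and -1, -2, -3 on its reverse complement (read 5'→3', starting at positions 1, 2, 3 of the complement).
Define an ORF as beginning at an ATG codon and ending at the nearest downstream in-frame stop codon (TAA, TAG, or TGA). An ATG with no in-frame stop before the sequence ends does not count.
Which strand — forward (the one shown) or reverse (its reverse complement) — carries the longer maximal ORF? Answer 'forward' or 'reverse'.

Reverse complement (5'→3'): TCCGATGCTTATAGTGGCATAAGAGCGATTACATCGTGTTAAGATTCGCTCATTATAGGATCATCAGAGATTACACGA
Frame +1: TCG TGT AAT CTC TGA TGA TCC TAT AAT GAG CGA ATC TTA ACA CGA TGT AAT CGC TCT TAT GCC ACT ATA AGC ATC GGA — no ATG→stop ORF.
Frame +2: CGT GTA ATC TCT GAT GAT CCT ATA ATG AGC GAA TCT TAA CAC GAT GTA ATC GCT CTT ATG CCA CTA TAA GCA TCG — ATG at 26, stop TAA at 38 → 15 nt; ATG at 59, stop TAA at 68 → 12 nt.
Frame +3: GTG TAA TCT CTG ATG ATC CTA TAA TGA GCG AAT CTT AAC ACG ATG TAA TCG CTC TTA TGC CAC TAT AAG CAT CGG — ATG at 15, stop TAA at 24 → 12 nt; ATG at 45, stop TAA at 48 → 6 nt.
Frame -1: TCC GAT GCT TAT AGT GGC ATA AGA GCG ATT ACA TCG TGT TAA GAT TCG CTC ATT ATA GGA TCA TCA GAG ATT ACA CGA — no ATG→stop ORF.
Frame -2: CCG ATG CTT ATA GTG GCA TAA GAG CGA TTA CAT CGT GTT AAG ATT CGC TCA TTA TAG GAT CAT CAG AGA TTA CAC — ATG at 5, stop TAA at 20 → 18 nt.
Frame -3: CGA TGC TTA TAG TGG CAT AAG AGC GAT TAC ATC GTG TTA AGA TTC GCT CAT TAT AGG ATC ATC AGA GAT TAC ACG — no ATG→stop ORF.
Forward-strand max 15 nt; reverse-strand max 18 nt. The reverse strand has the longer ORF.

reverse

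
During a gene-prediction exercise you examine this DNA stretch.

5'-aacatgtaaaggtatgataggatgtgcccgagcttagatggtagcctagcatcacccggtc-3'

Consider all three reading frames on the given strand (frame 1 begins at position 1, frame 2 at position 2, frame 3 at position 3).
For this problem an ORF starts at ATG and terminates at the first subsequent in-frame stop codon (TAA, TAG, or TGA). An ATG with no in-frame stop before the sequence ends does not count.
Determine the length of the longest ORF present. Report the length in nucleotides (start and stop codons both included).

24

Frame 1: AAC ATG TAA AGG TAT GAT AGG ATG TGC CCG AGC TTA GAT GGT AGC CTA GCA TCA CCC GGT — ATG at 4, stop TAA at 7 → 6 nt.
Frame 2: ACA TGT AAA GGT ATG ATA GGA TGT GCC CGA GCT TAG ATG GTA GCC TAG CAT CAC CCG GTC — ATG at 14, stop TAG at 35 → 24 nt; ATG at 38, stop TAG at 47 → 12 nt.
Frame 3: CAT GTA AAG GTA TGA TAG GAT GTG CCC GAG CTT AGA TGG TAG CCT AGC ATC ACC CGG — no ATG→stop ORF.
Longest: frame 2, positions 14–37, 24 nt = 8 codons = 7 aa. → 24 nucleotides.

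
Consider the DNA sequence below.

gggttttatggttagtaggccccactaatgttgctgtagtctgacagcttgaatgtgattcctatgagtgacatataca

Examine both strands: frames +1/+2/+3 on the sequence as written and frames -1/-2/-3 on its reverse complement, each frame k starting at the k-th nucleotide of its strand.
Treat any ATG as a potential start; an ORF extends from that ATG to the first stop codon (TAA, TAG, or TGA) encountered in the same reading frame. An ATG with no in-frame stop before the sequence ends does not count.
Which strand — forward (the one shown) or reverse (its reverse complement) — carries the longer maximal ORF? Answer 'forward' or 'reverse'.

reverse

Reverse complement (5'→3'): TGTATATGTCACTCATAGGAATCACATTCAAGCTGTCAGACTACAGCAACATTAGTGGGGCCTACTAACCATAAAACCC
Frame +1: GGG TTT TAT GGT TAG TAG GCC CCA CTA ATG TTG CTG TAG TCT GAC AGC TTG AAT GTG ATT CCT ATG AGT GAC ATA TAC — ATG at 28, stop TAG at 37 → 12 nt.
Frame +2: GGT TTT ATG GTT AGT AGG CCC CAC TAA TGT TGC TGT AGT CTG ACA GCT TGA ATG TGA TTC CTA TGA GTG ACA TAT ACA — ATG at 8, stop TAA at 26 → 21 nt; ATG at 53, stop TGA at 56 → 6 nt.
Frame +3: GTT TTA TGG TTA GTA GGC CCC ACT AAT GTT GCT GTA GTC TGA CAG CTT GAA TGT GAT TCC TAT GAG TGA CAT ATA — no ATG→stop ORF.
Frame -1: TGT ATA TGT CAC TCA TAG GAA TCA CAT TCA AGC TGT CAG ACT ACA GCA ACA TTA GTG GGG CCT ACT AAC CAT AAA ACC — no ATG→stop ORF.
Frame -2: GTA TAT GTC ACT CAT AGG AAT CAC ATT CAA GCT GTC AGA CTA CAG CAA CAT TAG TGG GGC CTA CTA ACC ATA AAA CCC — no ATG→stop ORF.
Frame -3: TAT ATG TCA CTC ATA GGA ATC ACA TTC AAG CTG TCA GAC TAC AGC AAC ATT AGT GGG GCC TAC TAA CCA TAA AAC — ATG at 6, stop TAA at 66 → 63 nt.
Forward-strand max 21 nt; reverse-strand max 63 nt. The reverse strand has the longer ORF.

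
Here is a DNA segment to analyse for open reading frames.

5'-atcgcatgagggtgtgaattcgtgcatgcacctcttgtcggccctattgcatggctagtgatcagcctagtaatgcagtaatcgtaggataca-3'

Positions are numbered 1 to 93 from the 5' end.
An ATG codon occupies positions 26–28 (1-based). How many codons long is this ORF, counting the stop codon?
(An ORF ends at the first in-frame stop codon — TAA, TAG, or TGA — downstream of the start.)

Codons from position 26: ATG (26–28), CAC (29–31), CTC (32–34), TTG (35–37), TCG (38–40), GCC (41–43), CTA (44–46), TTG (47–49), CAT (50–52), GGC (53–55), TAG (56–58).
TAG is the first in-frame stop; that's 11 codons including the stop.

11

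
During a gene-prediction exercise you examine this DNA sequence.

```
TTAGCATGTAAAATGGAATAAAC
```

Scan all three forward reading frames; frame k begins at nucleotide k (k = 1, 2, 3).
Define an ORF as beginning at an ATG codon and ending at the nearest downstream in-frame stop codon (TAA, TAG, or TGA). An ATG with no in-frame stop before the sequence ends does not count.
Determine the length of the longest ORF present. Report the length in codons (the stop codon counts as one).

3

Frame 1: TTA GCA TGT AAA ATG GAA TAA — ATG at 13, stop TAA at 19 → 9 nt.
Frame 2: TAG CAT GTA AAA TGG AAT AAA — no ATG→stop ORF.
Frame 3: AGC ATG TAA AAT GGA ATA AAC — ATG at 6, stop TAA at 9 → 6 nt.
Longest: frame 1, positions 13–21, 9 nt = 3 codons = 2 aa. → 3 codons.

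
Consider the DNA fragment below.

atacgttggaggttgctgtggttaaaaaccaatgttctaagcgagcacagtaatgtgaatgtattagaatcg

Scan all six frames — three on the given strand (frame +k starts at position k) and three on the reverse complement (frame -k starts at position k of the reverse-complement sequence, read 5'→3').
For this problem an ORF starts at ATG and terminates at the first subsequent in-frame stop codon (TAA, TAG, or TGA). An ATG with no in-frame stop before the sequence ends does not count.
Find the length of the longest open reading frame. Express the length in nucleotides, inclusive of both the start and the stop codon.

Reverse complement (5'→3'): CGATTCTAATACATTCACATTACTGTGCTCGCTTAGAACATTGGTTTTTAACCACAGCAACCTCCAACGTAT
Frame +1: ATA CGT TGG AGG TTG CTG TGG TTA AAA ACC AAT GTT CTA AGC GAG CAC AGT AAT GTG AAT GTA TTA GAA TCG — no ATG→stop ORF.
Frame +2: TAC GTT GGA GGT TGC TGT GGT TAA AAA CCA ATG TTC TAA GCG AGC ACA GTA ATG TGA ATG TAT TAG AAT — ATG at 32, stop TAA at 38 → 9 nt; ATG at 53, stop TGA at 56 → 6 nt; ATG at 59, stop TAG at 65 → 9 nt.
Frame +3: ACG TTG GAG GTT GCT GTG GTT AAA AAC CAA TGT TCT AAG CGA GCA CAG TAA TGT GAA TGT ATT AGA ATC — no ATG→stop ORF.
Frame -1: CGA TTC TAA TAC ATT CAC ATT ACT GTG CTC GCT TAG AAC ATT GGT TTT TAA CCA CAG CAA CCT CCA ACG TAT — no ATG→stop ORF.
Frame -2: GAT TCT AAT ACA TTC ACA TTA CTG TGC TCG CTT AGA ACA TTG GTT TTT AAC CAC AGC AAC CTC CAA CGT — no ATG→stop ORF.
Frame -3: ATT CTA ATA CAT TCA CAT TAC TGT GCT CGC TTA GAA CAT TGG TTT TTA ACC ACA GCA ACC TCC AAC GTA — no ATG→stop ORF.
Longest: frame +2, positions 32–40, 9 nt = 3 codons = 2 aa. → 9 nucleotides.

9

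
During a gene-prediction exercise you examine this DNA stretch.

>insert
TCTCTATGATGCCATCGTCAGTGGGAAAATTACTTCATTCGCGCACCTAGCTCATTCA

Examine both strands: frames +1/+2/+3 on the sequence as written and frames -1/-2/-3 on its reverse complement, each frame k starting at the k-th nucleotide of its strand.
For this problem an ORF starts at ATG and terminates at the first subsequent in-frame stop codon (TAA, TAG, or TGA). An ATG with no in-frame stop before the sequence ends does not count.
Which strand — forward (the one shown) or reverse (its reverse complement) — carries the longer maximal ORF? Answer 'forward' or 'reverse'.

Reverse complement (5'→3'): TGAATGAGCTAGGTGCGCGAATGAAGTAATTTTCCCACTGACGATGGCATCATAGAGA
Frame +1: TCT CTA TGA TGC CAT CGT CAG TGG GAA AAT TAC TTC ATT CGC GCA CCT AGC TCA TTC — no ATG→stop ORF.
Frame +2: CTC TAT GAT GCC ATC GTC AGT GGG AAA ATT ACT TCA TTC GCG CAC CTA GCT CAT TCA — no ATG→stop ORF.
Frame +3: TCT ATG ATG CCA TCG TCA GTG GGA AAA TTA CTT CAT TCG CGC ACC TAG CTC ATT — ATG at 6, stop TAG at 48 → 45 nt; ATG at 9, stop TAG at 48 → 42 nt.
Frame -1: TGA ATG AGC TAG GTG CGC GAA TGA AGT AAT TTT CCC ACT GAC GAT GGC ATC ATA GAG — ATG at 4, stop TAG at 10 → 9 nt.
Frame -2: GAA TGA GCT AGG TGC GCG AAT GAA GTA ATT TTC CCA CTG ACG ATG GCA TCA TAG AGA — ATG at 44, stop TAG at 53 → 12 nt.
Frame -3: AAT GAG CTA GGT GCG CGA ATG AAG TAA TTT TCC CAC TGA CGA TGG CAT CAT AGA — ATG at 21, stop TAA at 27 → 9 nt.
Forward-strand max 45 nt; reverse-strand max 12 nt. The forward strand has the longer ORF.

forward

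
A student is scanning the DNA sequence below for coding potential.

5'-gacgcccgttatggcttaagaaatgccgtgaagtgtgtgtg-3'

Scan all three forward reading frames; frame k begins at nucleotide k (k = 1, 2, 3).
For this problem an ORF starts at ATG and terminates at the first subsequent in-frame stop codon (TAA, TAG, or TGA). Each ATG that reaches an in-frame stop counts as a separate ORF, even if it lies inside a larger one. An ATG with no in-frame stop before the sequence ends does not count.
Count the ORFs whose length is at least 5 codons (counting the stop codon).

0

Frame 1: GAC GCC CGT TAT GGC TTA AGA AAT GCC GTG AAG TGT GTG — no ATG→stop ORF.
Frame 2: ACG CCC GTT ATG GCT TAA GAA ATG CCG TGA AGT GTG TGT — ATG at 11, stop TAA at 17 → 9 nt; ATG at 23, stop TGA at 29 → 9 nt.
Frame 3: CGC CCG TTA TGG CTT AAG AAA TGC CGT GAA GTG TGT GTG — no ATG→stop ORF.
No ORF reaches 5 codons. Count = 0.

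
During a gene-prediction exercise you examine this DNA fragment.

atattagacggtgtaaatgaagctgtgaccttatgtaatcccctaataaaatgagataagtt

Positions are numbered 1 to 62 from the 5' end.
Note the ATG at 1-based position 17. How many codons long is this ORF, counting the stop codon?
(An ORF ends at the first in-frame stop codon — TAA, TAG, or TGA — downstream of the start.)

Codons from position 17: ATG (17–19), AAG (20–22), CTG (23–25), TGA (26–28).
TGA is the first in-frame stop; that's 4 codons including the stop.

4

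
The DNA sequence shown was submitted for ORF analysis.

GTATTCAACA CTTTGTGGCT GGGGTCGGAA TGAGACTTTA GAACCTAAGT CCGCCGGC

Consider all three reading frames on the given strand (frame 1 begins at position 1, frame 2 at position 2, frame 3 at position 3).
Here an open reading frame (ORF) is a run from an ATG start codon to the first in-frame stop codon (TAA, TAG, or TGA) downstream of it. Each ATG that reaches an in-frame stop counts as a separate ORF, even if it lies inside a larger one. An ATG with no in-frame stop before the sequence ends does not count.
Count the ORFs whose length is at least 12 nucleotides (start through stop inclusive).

1

Frame 1: GTA TTC AAC ACT TTG TGG CTG GGG TCG GAA TGA GAC TTT AGA ACC TAA GTC CGC CGG — no ATG→stop ORF.
Frame 2: TAT TCA ACA CTT TGT GGC TGG GGT CGG AAT GAG ACT TTA GAA CCT AAG TCC GCC GGC — no ATG→stop ORF.
Frame 3: ATT CAA CAC TTT GTG GCT GGG GTC GGA ATG AGA CTT TAG AAC CTA AGT CCG CCG — ATG at 30, stop TAG at 39 → 12 nt.
ORFs ≥ 12 nucleotides: frame 3 30–41 (12 nucleotides). Count = 1.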